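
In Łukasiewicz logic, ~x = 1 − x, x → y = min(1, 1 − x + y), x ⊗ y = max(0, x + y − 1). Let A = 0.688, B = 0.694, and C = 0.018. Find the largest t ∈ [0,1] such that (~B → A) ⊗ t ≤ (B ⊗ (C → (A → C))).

0.694

~B = 1 − 0.694 = 0.306
~B → A = min(1, 1 − 0.306 + 0.688) = min(1, 1.382) = 1.000
So the left factor is ~B → A = 1.000.
A → C = min(1, 1 − 0.688 + 0.018) = min(1, 0.330) = 0.330
C → (A → C) = min(1, 1 − 0.018 + 0.330) = min(1, 1.312) = 1.000
B ⊗ (C → (A → C)) = max(0, 0.694 + 1.000 − 1) = max(0, 0.694) = 0.694
So the right-hand bound is B ⊗ (C → (A → C)) = 0.694.
The residuum of the Łukasiewicz t-norm gives the supremum: min(1, 1 − 1.000 + 0.694).
1 − 1.000 + 0.694 = 0.694, so t = min(1, 0.694) = 0.694.
Check: 1.000 ⊗ 0.694 = max(0, 0.694) = 0.694 ≤ 0.694.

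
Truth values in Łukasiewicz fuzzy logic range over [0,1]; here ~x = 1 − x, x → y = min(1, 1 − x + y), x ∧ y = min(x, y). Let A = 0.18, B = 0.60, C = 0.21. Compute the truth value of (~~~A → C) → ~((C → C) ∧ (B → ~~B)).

0.61

~A = 1 − 0.18 = 0.82
~~A = 1 − 0.82 = 0.18
~~~A = 1 − 0.18 = 0.82
~~~A → C = min(1, 1 − 0.82 + 0.21) = min(1, 0.39) = 0.39
C → C = min(1, 1 − 0.21 + 0.21) = min(1, 1.00) = 1.00
~B = 1 − 0.60 = 0.40
~~B = 1 − 0.40 = 0.60
B → ~~B = min(1, 1 − 0.60 + 0.60) = min(1, 1.00) = 1.00
(C → C) ∧ (B → ~~B) = min(1.00, 1.00) = 1.00
~((C → C) ∧ (B → ~~B)) = 1 − 1.00 = 0.00
(~~~A → C) → ~((C → C) ∧ (B → ~~B)) = min(1, 1 − 0.39 + 0.00) = min(1, 0.61) = 0.61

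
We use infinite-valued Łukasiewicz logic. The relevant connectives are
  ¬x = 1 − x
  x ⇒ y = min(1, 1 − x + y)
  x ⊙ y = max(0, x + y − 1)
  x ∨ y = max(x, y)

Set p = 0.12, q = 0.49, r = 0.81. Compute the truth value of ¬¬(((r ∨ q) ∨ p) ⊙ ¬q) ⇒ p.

0.80

r ∨ q = max(0.81, 0.49) = 0.81
(r ∨ q) ∨ p = max(0.81, 0.12) = 0.81
¬q = 1 − 0.49 = 0.51
((r ∨ q) ∨ p) ⊙ ¬q = max(0, 0.81 + 0.51 − 1) = max(0, 0.32) = 0.32
¬(((r ∨ q) ∨ p) ⊙ ¬q) = 1 − 0.32 = 0.68
¬¬(((r ∨ q) ∨ p) ⊙ ¬q) = 1 − 0.68 = 0.32
¬¬(((r ∨ q) ∨ p) ⊙ ¬q) ⇒ p = min(1, 1 − 0.32 + 0.12) = min(1, 0.80) = 0.80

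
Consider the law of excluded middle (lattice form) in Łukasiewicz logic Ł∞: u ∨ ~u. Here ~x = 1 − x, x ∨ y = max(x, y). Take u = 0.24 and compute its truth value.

0.76

~u = 1 − 0.24 = 0.76
u ∨ ~u = max(0.24, 0.76) = 0.76
(The value 0.76 < 1 shows this instance is not satisfied; not a Ł∞-tautology — its value is max(a, 1−a).)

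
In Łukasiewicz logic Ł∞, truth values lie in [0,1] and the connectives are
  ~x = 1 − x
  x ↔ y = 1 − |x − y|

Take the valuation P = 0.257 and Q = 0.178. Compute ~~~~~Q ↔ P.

~Q = 1 − 0.178 = 0.822
~~Q = 1 − 0.822 = 0.178
~~~Q = 1 − 0.178 = 0.822
~~~~Q = 1 − 0.822 = 0.178
~~~~~Q = 1 − 0.178 = 0.822
~~~~~Q ↔ P = 1 − |0.822 − 0.257| = 1 − 0.565 = 0.435

0.435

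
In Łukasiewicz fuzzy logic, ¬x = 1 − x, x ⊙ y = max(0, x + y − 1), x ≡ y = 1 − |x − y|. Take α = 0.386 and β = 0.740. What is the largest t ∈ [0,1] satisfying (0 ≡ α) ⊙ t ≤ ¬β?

0.646

0 ≡ α = 1 − |0.000 − 0.386| = 1 − 0.386 = 0.614
So the left factor is 0 ≡ α = 0.614.
¬β = 1 − 0.740 = 0.260
So the right-hand bound is ¬β = 0.260.
The residuum of the Łukasiewicz t-norm gives the supremum: min(1, 1 − 0.614 + 0.260).
1 − 0.614 + 0.260 = 0.646, so t = min(1, 0.646) = 0.646.
Check: 0.614 ⊙ 0.646 = max(0, 0.260) = 0.260 ≤ 0.260.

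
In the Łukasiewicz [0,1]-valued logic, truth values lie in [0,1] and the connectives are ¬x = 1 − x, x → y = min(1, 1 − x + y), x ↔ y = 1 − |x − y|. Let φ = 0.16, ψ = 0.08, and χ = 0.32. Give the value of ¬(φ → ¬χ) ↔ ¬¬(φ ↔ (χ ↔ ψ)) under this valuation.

0.60

¬χ = 1 − 0.32 = 0.68
φ → ¬χ = min(1, 1 − 0.16 + 0.68) = min(1, 1.52) = 1.00
¬(φ → ¬χ) = 1 − 1.00 = 0.00
χ ↔ ψ = 1 − |0.32 − 0.08| = 1 − 0.24 = 0.76
φ ↔ (χ ↔ ψ) = 1 − |0.16 − 0.76| = 1 − 0.60 = 0.40
¬(φ ↔ (χ ↔ ψ)) = 1 − 0.40 = 0.60
¬¬(φ ↔ (χ ↔ ψ)) = 1 − 0.60 = 0.40
¬(φ → ¬χ) ↔ ¬¬(φ ↔ (χ ↔ ψ)) = 1 − |0.00 − 0.40| = 1 − 0.40 = 0.60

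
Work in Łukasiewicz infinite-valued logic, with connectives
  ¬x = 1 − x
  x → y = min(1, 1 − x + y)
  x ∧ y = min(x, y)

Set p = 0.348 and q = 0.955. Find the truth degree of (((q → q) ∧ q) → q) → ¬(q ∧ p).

q → q = min(1, 1 − 0.955 + 0.955) = min(1, 1.000) = 1.000
(q → q) ∧ q = min(1.000, 0.955) = 0.955
((q → q) ∧ q) → q = min(1, 1 − 0.955 + 0.955) = min(1, 1.000) = 1.000
q ∧ p = min(0.955, 0.348) = 0.348
¬(q ∧ p) = 1 − 0.348 = 0.652
(((q → q) ∧ q) → q) → ¬(q ∧ p) = min(1, 1 − 1.000 + 0.652) = min(1, 0.652) = 0.652

0.652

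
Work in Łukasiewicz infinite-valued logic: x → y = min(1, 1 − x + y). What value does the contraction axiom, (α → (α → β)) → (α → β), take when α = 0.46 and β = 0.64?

α → β = min(1, 1 − 0.46 + 0.64) = min(1, 1.18) = 1.00
α → (α → β) = min(1, 1 − 0.46 + 1.00) = min(1, 1.54) = 1.00
(α → (α → β)) → (α → β) = min(1, 1 − 1.00 + 1.00) = min(1, 1.00) = 1.00

1.00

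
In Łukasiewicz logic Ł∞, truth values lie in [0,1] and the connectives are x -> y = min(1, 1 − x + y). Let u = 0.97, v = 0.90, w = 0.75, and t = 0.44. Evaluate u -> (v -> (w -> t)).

0.82

w -> t = min(1, 1 − 0.75 + 0.44) = min(1, 0.69) = 0.69
v -> (w -> t) = min(1, 1 − 0.90 + 0.69) = min(1, 0.79) = 0.79
u -> (v -> (w -> t)) = min(1, 1 − 0.97 + 0.79) = min(1, 0.82) = 0.82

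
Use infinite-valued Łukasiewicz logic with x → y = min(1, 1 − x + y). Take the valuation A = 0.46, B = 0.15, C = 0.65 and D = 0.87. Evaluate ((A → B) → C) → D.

A → B = min(1, 1 − 0.46 + 0.15) = min(1, 0.69) = 0.69
(A → B) → C = min(1, 1 − 0.69 + 0.65) = min(1, 0.96) = 0.96
((A → B) → C) → D = min(1, 1 − 0.96 + 0.87) = min(1, 0.91) = 0.91

0.91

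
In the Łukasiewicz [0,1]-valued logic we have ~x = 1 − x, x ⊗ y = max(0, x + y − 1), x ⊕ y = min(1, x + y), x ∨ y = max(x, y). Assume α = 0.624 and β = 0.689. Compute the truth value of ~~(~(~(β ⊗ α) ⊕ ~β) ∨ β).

0.689

β ⊗ α = max(0, 0.689 + 0.624 − 1) = max(0, 0.313) = 0.313
~(β ⊗ α) = 1 − 0.313 = 0.687
~β = 1 − 0.689 = 0.311
~(β ⊗ α) ⊕ ~β = min(1, 0.687 + 0.311) = min(1, 0.998) = 0.998
~(~(β ⊗ α) ⊕ ~β) = 1 − 0.998 = 0.002
~(~(β ⊗ α) ⊕ ~β) ∨ β = max(0.002, 0.689) = 0.689
~(~(~(β ⊗ α) ⊕ ~β) ∨ β) = 1 − 0.689 = 0.311
~~(~(~(β ⊗ α) ⊕ ~β) ∨ β) = 1 − 0.311 = 0.689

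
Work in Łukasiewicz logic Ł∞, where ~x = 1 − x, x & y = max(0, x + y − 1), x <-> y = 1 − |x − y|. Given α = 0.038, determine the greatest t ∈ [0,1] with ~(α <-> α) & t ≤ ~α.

1.000

α <-> α = 1 − |0.038 − 0.038| = 1 − 0.000 = 1.000
~(α <-> α) = 1 − 1.000 = 0.000
So the left factor is ~(α <-> α) = 0.000.
~α = 1 − 0.038 = 0.962
So the right-hand bound is ~α = 0.962.
The residuum of the Łukasiewicz t-norm gives the supremum: min(1, 1 − 0.000 + 0.962).
1 − 0.000 + 0.962 = 1.962, so t = min(1, 1.962) = 1.000.
Check: 0.000 & 1.000 = max(0, 0.000) = 0.000 ≤ 0.962.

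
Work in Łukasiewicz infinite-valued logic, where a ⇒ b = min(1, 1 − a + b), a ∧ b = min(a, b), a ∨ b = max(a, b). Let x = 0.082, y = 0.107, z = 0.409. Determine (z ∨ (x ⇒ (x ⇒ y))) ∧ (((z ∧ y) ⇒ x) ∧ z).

x ⇒ y = min(1, 1 − 0.082 + 0.107) = min(1, 1.025) = 1.000
x ⇒ (x ⇒ y) = min(1, 1 − 0.082 + 1.000) = min(1, 1.918) = 1.000
z ∨ (x ⇒ (x ⇒ y)) = max(0.409, 1.000) = 1.000
z ∧ y = min(0.409, 0.107) = 0.107
(z ∧ y) ⇒ x = min(1, 1 − 0.107 + 0.082) = min(1, 0.975) = 0.975
((z ∧ y) ⇒ x) ∧ z = min(0.975, 0.409) = 0.409
(z ∨ (x ⇒ (x ⇒ y))) ∧ (((z ∧ y) ⇒ x) ∧ z) = min(1.000, 0.409) = 0.409

0.409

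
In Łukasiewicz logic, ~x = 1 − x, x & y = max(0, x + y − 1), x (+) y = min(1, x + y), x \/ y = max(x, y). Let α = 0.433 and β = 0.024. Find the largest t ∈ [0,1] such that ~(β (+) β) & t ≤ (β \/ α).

β (+) β = min(1, 0.024 + 0.024) = min(1, 0.048) = 0.048
~(β (+) β) = 1 − 0.048 = 0.952
So the left factor is ~(β (+) β) = 0.952.
β \/ α = max(0.024, 0.433) = 0.433
So the right-hand bound is β \/ α = 0.433.
The residuum of the Łukasiewicz t-norm gives the supremum: min(1, 1 − 0.952 + 0.433).
1 − 0.952 + 0.433 = 0.481, so t = min(1, 0.481) = 0.481.
Check: 0.952 & 0.481 = max(0, 0.433) = 0.433 ≤ 0.433.

0.481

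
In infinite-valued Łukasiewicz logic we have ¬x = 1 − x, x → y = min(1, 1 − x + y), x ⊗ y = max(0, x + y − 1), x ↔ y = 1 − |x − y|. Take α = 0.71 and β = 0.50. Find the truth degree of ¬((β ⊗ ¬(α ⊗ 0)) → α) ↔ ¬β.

α ⊗ 0 = max(0, 0.71 + 0.00 − 1) = max(0, -0.29) = 0.00
¬(α ⊗ 0) = 1 − 0.00 = 1.00
β ⊗ ¬(α ⊗ 0) = max(0, 0.50 + 1.00 − 1) = max(0, 0.50) = 0.50
(β ⊗ ¬(α ⊗ 0)) → α = min(1, 1 − 0.50 + 0.71) = min(1, 1.21) = 1.00
¬((β ⊗ ¬(α ⊗ 0)) → α) = 1 − 1.00 = 0.00
¬β = 1 − 0.50 = 0.50
¬((β ⊗ ¬(α ⊗ 0)) → α) ↔ ¬β = 1 − |0.00 − 0.50| = 1 − 0.50 = 0.50

0.50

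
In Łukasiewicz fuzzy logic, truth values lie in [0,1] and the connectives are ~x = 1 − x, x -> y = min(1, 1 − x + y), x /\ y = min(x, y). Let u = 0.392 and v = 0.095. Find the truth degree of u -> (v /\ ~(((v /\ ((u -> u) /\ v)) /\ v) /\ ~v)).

u -> u = min(1, 1 − 0.392 + 0.392) = min(1, 1.000) = 1.000
(u -> u) /\ v = min(1.000, 0.095) = 0.095
v /\ ((u -> u) /\ v) = min(0.095, 0.095) = 0.095
(v /\ ((u -> u) /\ v)) /\ v = min(0.095, 0.095) = 0.095
~v = 1 − 0.095 = 0.905
((v /\ ((u -> u) /\ v)) /\ v) /\ ~v = min(0.095, 0.905) = 0.095
~(((v /\ ((u -> u) /\ v)) /\ v) /\ ~v) = 1 − 0.095 = 0.905
v /\ ~(((v /\ ((u -> u) /\ v)) /\ v) /\ ~v) = min(0.095, 0.905) = 0.095
u -> (v /\ ~(((v /\ ((u -> u) /\ v)) /\ v) /\ ~v)) = min(1, 1 − 0.392 + 0.095) = min(1, 0.703) = 0.703

0.703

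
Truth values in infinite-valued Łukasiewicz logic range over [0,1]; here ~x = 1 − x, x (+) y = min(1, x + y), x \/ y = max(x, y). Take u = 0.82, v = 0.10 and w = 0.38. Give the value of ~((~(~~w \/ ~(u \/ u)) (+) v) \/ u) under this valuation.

~w = 1 − 0.38 = 0.62
~~w = 1 − 0.62 = 0.38
u \/ u = max(0.82, 0.82) = 0.82
~(u \/ u) = 1 − 0.82 = 0.18
~~w \/ ~(u \/ u) = max(0.38, 0.18) = 0.38
~(~~w \/ ~(u \/ u)) = 1 − 0.38 = 0.62
~(~~w \/ ~(u \/ u)) (+) v = min(1, 0.62 + 0.10) = min(1, 0.72) = 0.72
(~(~~w \/ ~(u \/ u)) (+) v) \/ u = max(0.72, 0.82) = 0.82
~((~(~~w \/ ~(u \/ u)) (+) v) \/ u) = 1 − 0.82 = 0.18

0.18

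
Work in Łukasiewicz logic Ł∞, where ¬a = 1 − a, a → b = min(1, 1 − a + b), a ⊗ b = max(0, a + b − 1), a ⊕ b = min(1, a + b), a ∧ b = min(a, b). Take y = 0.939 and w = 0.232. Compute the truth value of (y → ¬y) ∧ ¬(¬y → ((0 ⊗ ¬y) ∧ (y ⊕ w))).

¬y = 1 − 0.939 = 0.061
y → ¬y = min(1, 1 − 0.939 + 0.061) = min(1, 0.122) = 0.122
0 ⊗ ¬y = max(0, 0.000 + 0.061 − 1) = max(0, -0.939) = 0.000
y ⊕ w = min(1, 0.939 + 0.232) = min(1, 1.171) = 1.000
(0 ⊗ ¬y) ∧ (y ⊕ w) = min(0.000, 1.000) = 0.000
¬y → ((0 ⊗ ¬y) ∧ (y ⊕ w)) = min(1, 1 − 0.061 + 0.000) = min(1, 0.939) = 0.939
¬(¬y → ((0 ⊗ ¬y) ∧ (y ⊕ w))) = 1 − 0.939 = 0.061
(y → ¬y) ∧ ¬(¬y → ((0 ⊗ ¬y) ∧ (y ⊕ w))) = min(0.122, 0.061) = 0.061

0.061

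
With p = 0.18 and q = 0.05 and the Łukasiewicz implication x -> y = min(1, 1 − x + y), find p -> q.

0.87

p -> q = min(1, 1 − 0.18 + 0.05) = min(1, 0.87) = 0.87
For comparison, the Gödel implication (1 if x ≤ y else y) would give 0.05.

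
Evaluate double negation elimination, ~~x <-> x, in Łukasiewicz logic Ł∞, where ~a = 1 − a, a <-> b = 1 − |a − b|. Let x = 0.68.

1.00

~x = 1 − 0.68 = 0.32
~~x = 1 − 0.32 = 0.68
~~x <-> x = 1 − |0.68 − 0.68| = 1 − 0.00 = 1.00
(As expected: always 1 in Ł∞ since negation is involutive.)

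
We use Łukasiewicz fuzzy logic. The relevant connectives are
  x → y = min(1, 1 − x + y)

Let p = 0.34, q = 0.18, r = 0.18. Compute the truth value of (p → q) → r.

0.34

p → q = min(1, 1 − 0.34 + 0.18) = min(1, 0.84) = 0.84
(p → q) → r = min(1, 1 − 0.84 + 0.18) = min(1, 0.34) = 0.34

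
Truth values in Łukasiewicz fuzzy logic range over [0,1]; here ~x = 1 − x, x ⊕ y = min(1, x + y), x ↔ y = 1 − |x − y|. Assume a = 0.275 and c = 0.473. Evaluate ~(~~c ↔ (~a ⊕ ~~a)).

~c = 1 − 0.473 = 0.527
~~c = 1 − 0.527 = 0.473
~a = 1 − 0.275 = 0.725
~~a = 1 − 0.725 = 0.275
~a ⊕ ~~a = min(1, 0.725 + 0.275) = min(1, 1.000) = 1.000
~~c ↔ (~a ⊕ ~~a) = 1 − |0.473 − 1.000| = 1 − 0.527 = 0.473
~(~~c ↔ (~a ⊕ ~~a)) = 1 − 0.473 = 0.527

0.527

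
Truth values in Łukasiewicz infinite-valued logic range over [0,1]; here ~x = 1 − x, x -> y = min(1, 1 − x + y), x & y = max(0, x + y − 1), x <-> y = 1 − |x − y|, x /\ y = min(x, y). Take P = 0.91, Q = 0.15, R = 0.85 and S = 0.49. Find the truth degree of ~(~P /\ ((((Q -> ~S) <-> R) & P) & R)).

~P = 1 − 0.91 = 0.09
~S = 1 − 0.49 = 0.51
Q -> ~S = min(1, 1 − 0.15 + 0.51) = min(1, 1.36) = 1.00
(Q -> ~S) <-> R = 1 − |1.00 − 0.85| = 1 − 0.15 = 0.85
((Q -> ~S) <-> R) & P = max(0, 0.85 + 0.91 − 1) = max(0, 0.76) = 0.76
(((Q -> ~S) <-> R) & P) & R = max(0, 0.76 + 0.85 − 1) = max(0, 0.61) = 0.61
~P /\ ((((Q -> ~S) <-> R) & P) & R) = min(0.09, 0.61) = 0.09
~(~P /\ ((((Q -> ~S) <-> R) & P) & R)) = 1 − 0.09 = 0.91

0.91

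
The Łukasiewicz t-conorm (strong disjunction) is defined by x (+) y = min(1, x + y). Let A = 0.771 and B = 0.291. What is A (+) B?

A (+) B = min(1, 0.771 + 0.291) = min(1, 1.062) = 1.000
For comparison, the Gödel t-conorm max(x, y) would give 0.771.

1.000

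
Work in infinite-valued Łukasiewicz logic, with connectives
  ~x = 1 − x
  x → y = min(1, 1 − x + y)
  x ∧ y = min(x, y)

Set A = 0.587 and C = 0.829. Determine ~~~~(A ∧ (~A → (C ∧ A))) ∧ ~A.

~A = 1 − 0.587 = 0.413
C ∧ A = min(0.829, 0.587) = 0.587
~A → (C ∧ A) = min(1, 1 − 0.413 + 0.587) = min(1, 1.174) = 1.000
A ∧ (~A → (C ∧ A)) = min(0.587, 1.000) = 0.587
~(A ∧ (~A → (C ∧ A))) = 1 − 0.587 = 0.413
~~(A ∧ (~A → (C ∧ A))) = 1 − 0.413 = 0.587
~~~(A ∧ (~A → (C ∧ A))) = 1 − 0.587 = 0.413
~~~~(A ∧ (~A → (C ∧ A))) = 1 − 0.413 = 0.587
~~~~(A ∧ (~A → (C ∧ A))) ∧ ~A = min(0.587, 0.413) = 0.413

0.413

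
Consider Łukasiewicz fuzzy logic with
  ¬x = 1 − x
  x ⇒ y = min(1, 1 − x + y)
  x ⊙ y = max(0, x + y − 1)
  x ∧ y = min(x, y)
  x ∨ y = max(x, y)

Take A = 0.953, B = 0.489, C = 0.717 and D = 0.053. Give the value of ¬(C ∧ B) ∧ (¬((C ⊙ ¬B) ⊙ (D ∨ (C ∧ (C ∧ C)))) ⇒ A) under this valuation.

0.511

C ∧ B = min(0.717, 0.489) = 0.489
¬(C ∧ B) = 1 − 0.489 = 0.511
¬B = 1 − 0.489 = 0.511
C ⊙ ¬B = max(0, 0.717 + 0.511 − 1) = max(0, 0.228) = 0.228
C ∧ C = min(0.717, 0.717) = 0.717
C ∧ (C ∧ C) = min(0.717, 0.717) = 0.717
D ∨ (C ∧ (C ∧ C)) = max(0.053, 0.717) = 0.717
(C ⊙ ¬B) ⊙ (D ∨ (C ∧ (C ∧ C))) = max(0, 0.228 + 0.717 − 1) = max(0, -0.055) = 0.000
¬((C ⊙ ¬B) ⊙ (D ∨ (C ∧ (C ∧ C)))) = 1 − 0.000 = 1.000
¬((C ⊙ ¬B) ⊙ (D ∨ (C ∧ (C ∧ C)))) ⇒ A = min(1, 1 − 1.000 + 0.953) = min(1, 0.953) = 0.953
¬(C ∧ B) ∧ (¬((C ⊙ ¬B) ⊙ (D ∨ (C ∧ (C ∧ C)))) ⇒ A) = min(0.511, 0.953) = 0.511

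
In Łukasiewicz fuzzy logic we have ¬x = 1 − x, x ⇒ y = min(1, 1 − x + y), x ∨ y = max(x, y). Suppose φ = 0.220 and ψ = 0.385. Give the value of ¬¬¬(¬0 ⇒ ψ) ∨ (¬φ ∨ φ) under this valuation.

0.780

¬0 = 1 − 0.000 = 1.000
¬0 ⇒ ψ = min(1, 1 − 1.000 + 0.385) = min(1, 0.385) = 0.385
¬(¬0 ⇒ ψ) = 1 − 0.385 = 0.615
¬¬(¬0 ⇒ ψ) = 1 − 0.615 = 0.385
¬¬¬(¬0 ⇒ ψ) = 1 − 0.385 = 0.615
¬φ = 1 − 0.220 = 0.780
¬φ ∨ φ = max(0.780, 0.220) = 0.780
¬¬¬(¬0 ⇒ ψ) ∨ (¬φ ∨ φ) = max(0.615, 0.780) = 0.780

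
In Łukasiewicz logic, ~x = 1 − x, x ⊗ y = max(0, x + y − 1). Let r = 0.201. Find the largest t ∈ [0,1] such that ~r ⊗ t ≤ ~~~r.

1.000

~r = 1 − 0.201 = 0.799
So the left factor is ~r = 0.799.
~~r = 1 − 0.799 = 0.201
~~~r = 1 − 0.201 = 0.799
So the right-hand bound is ~~~r = 0.799.
The residuum of the Łukasiewicz t-norm gives the supremum: min(1, 1 − 0.799 + 0.799).
1 − 0.799 + 0.799 = 1.000, so t = min(1, 1.000) = 1.000.
Check: 0.799 ⊗ 1.000 = max(0, 0.799) = 0.799 ≤ 0.799.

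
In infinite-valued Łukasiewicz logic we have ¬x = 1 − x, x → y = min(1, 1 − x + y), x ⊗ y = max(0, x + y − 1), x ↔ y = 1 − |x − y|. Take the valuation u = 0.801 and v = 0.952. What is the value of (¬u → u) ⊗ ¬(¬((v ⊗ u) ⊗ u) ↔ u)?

0.355

¬u = 1 − 0.801 = 0.199
¬u → u = min(1, 1 − 0.199 + 0.801) = min(1, 1.602) = 1.000
v ⊗ u = max(0, 0.952 + 0.801 − 1) = max(0, 0.753) = 0.753
(v ⊗ u) ⊗ u = max(0, 0.753 + 0.801 − 1) = max(0, 0.554) = 0.554
¬((v ⊗ u) ⊗ u) = 1 − 0.554 = 0.446
¬((v ⊗ u) ⊗ u) ↔ u = 1 − |0.446 − 0.801| = 1 − 0.355 = 0.645
¬(¬((v ⊗ u) ⊗ u) ↔ u) = 1 − 0.645 = 0.355
(¬u → u) ⊗ ¬(¬((v ⊗ u) ⊗ u) ↔ u) = max(0, 1.000 + 0.355 − 1) = max(0, 0.355) = 0.355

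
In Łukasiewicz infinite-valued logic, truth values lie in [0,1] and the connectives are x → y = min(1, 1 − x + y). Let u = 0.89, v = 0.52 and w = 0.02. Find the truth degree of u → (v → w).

v → w = min(1, 1 − 0.52 + 0.02) = min(1, 0.50) = 0.50
u → (v → w) = min(1, 1 − 0.89 + 0.50) = min(1, 0.61) = 0.61

0.61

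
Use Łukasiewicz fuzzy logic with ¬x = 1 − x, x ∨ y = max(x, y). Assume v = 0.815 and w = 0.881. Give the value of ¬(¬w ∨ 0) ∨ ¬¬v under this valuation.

¬w = 1 − 0.881 = 0.119
¬w ∨ 0 = max(0.119, 0.000) = 0.119
¬(¬w ∨ 0) = 1 − 0.119 = 0.881
¬v = 1 − 0.815 = 0.185
¬¬v = 1 − 0.185 = 0.815
¬(¬w ∨ 0) ∨ ¬¬v = max(0.881, 0.815) = 0.881

0.881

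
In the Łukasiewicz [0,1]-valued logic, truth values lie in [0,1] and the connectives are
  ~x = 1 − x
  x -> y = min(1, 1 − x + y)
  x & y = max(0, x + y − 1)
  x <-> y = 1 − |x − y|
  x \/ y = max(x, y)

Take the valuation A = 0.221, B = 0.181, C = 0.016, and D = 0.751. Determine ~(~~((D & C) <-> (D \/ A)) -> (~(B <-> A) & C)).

D & C = max(0, 0.751 + 0.016 − 1) = max(0, -0.233) = 0.000
D \/ A = max(0.751, 0.221) = 0.751
(D & C) <-> (D \/ A) = 1 − |0.000 − 0.751| = 1 − 0.751 = 0.249
~((D & C) <-> (D \/ A)) = 1 − 0.249 = 0.751
~~((D & C) <-> (D \/ A)) = 1 − 0.751 = 0.249
B <-> A = 1 − |0.181 − 0.221| = 1 − 0.040 = 0.960
~(B <-> A) = 1 − 0.960 = 0.040
~(B <-> A) & C = max(0, 0.040 + 0.016 − 1) = max(0, -0.944) = 0.000
~~((D & C) <-> (D \/ A)) -> (~(B <-> A) & C) = min(1, 1 − 0.249 + 0.000) = min(1, 0.751) = 0.751
~(~~((D & C) <-> (D \/ A)) -> (~(B <-> A) & C)) = 1 − 0.751 = 0.249

0.249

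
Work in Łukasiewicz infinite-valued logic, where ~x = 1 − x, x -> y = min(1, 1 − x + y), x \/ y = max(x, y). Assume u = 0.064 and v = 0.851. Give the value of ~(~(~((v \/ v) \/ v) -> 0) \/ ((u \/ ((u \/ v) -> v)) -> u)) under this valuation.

v \/ v = max(0.851, 0.851) = 0.851
(v \/ v) \/ v = max(0.851, 0.851) = 0.851
~((v \/ v) \/ v) = 1 − 0.851 = 0.149
~((v \/ v) \/ v) -> 0 = min(1, 1 − 0.149 + 0.000) = min(1, 0.851) = 0.851
~(~((v \/ v) \/ v) -> 0) = 1 − 0.851 = 0.149
u \/ v = max(0.064, 0.851) = 0.851
(u \/ v) -> v = min(1, 1 − 0.851 + 0.851) = min(1, 1.000) = 1.000
u \/ ((u \/ v) -> v) = max(0.064, 1.000) = 1.000
(u \/ ((u \/ v) -> v)) -> u = min(1, 1 − 1.000 + 0.064) = min(1, 0.064) = 0.064
~(~((v \/ v) \/ v) -> 0) \/ ((u \/ ((u \/ v) -> v)) -> u) = max(0.149, 0.064) = 0.149
~(~(~((v \/ v) \/ v) -> 0) \/ ((u \/ ((u \/ v) -> v)) -> u)) = 1 − 0.149 = 0.851

0.851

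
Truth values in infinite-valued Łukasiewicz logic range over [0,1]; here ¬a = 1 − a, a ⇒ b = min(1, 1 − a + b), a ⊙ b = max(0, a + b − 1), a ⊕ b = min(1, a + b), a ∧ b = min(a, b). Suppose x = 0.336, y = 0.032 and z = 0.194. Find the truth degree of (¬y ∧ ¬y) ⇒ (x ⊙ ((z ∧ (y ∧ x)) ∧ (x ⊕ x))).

0.032

¬y = 1 − 0.032 = 0.968
¬y ∧ ¬y = min(0.968, 0.968) = 0.968
y ∧ x = min(0.032, 0.336) = 0.032
z ∧ (y ∧ x) = min(0.194, 0.032) = 0.032
x ⊕ x = min(1, 0.336 + 0.336) = min(1, 0.672) = 0.672
(z ∧ (y ∧ x)) ∧ (x ⊕ x) = min(0.032, 0.672) = 0.032
x ⊙ ((z ∧ (y ∧ x)) ∧ (x ⊕ x)) = max(0, 0.336 + 0.032 − 1) = max(0, -0.632) = 0.000
(¬y ∧ ¬y) ⇒ (x ⊙ ((z ∧ (y ∧ x)) ∧ (x ⊕ x))) = min(1, 1 − 0.968 + 0.000) = min(1, 0.032) = 0.032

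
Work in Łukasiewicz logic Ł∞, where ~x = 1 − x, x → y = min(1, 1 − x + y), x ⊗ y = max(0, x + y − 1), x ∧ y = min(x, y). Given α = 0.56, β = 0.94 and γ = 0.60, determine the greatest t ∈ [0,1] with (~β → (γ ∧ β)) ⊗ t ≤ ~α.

~β = 1 − 0.94 = 0.06
γ ∧ β = min(0.60, 0.94) = 0.60
~β → (γ ∧ β) = min(1, 1 − 0.06 + 0.60) = min(1, 1.54) = 1.00
So the left factor is ~β → (γ ∧ β) = 1.00.
~α = 1 − 0.56 = 0.44
So the right-hand bound is ~α = 0.44.
The residuum of the Łukasiewicz t-norm gives the supremum: min(1, 1 − 1.00 + 0.44).
1 − 1.00 + 0.44 = 0.44, so t = min(1, 0.44) = 0.44.
Check: 1.00 ⊗ 0.44 = max(0, 0.44) = 0.44 ≤ 0.44.

0.44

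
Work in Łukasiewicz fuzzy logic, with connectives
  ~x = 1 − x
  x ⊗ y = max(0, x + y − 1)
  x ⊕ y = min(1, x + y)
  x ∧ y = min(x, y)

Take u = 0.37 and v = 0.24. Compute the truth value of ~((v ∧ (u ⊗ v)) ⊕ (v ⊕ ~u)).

0.13

u ⊗ v = max(0, 0.37 + 0.24 − 1) = max(0, -0.39) = 0.00
v ∧ (u ⊗ v) = min(0.24, 0.00) = 0.00
~u = 1 − 0.37 = 0.63
v ⊕ ~u = min(1, 0.24 + 0.63) = min(1, 0.87) = 0.87
(v ∧ (u ⊗ v)) ⊕ (v ⊕ ~u) = min(1, 0.00 + 0.87) = min(1, 0.87) = 0.87
~((v ∧ (u ⊗ v)) ⊕ (v ⊕ ~u)) = 1 − 0.87 = 0.13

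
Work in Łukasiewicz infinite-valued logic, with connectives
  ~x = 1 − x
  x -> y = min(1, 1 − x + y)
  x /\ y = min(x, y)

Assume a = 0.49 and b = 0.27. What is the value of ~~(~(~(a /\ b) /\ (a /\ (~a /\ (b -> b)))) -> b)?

a /\ b = min(0.49, 0.27) = 0.27
~(a /\ b) = 1 − 0.27 = 0.73
~a = 1 − 0.49 = 0.51
b -> b = min(1, 1 − 0.27 + 0.27) = min(1, 1.00) = 1.00
~a /\ (b -> b) = min(0.51, 1.00) = 0.51
a /\ (~a /\ (b -> b)) = min(0.49, 0.51) = 0.49
~(a /\ b) /\ (a /\ (~a /\ (b -> b))) = min(0.73, 0.49) = 0.49
~(~(a /\ b) /\ (a /\ (~a /\ (b -> b)))) = 1 − 0.49 = 0.51
~(~(a /\ b) /\ (a /\ (~a /\ (b -> b)))) -> b = min(1, 1 − 0.51 + 0.27) = min(1, 0.76) = 0.76
~(~(~(a /\ b) /\ (a /\ (~a /\ (b -> b)))) -> b) = 1 − 0.76 = 0.24
~~(~(~(a /\ b) /\ (a /\ (~a /\ (b -> b)))) -> b) = 1 − 0.24 = 0.76

0.76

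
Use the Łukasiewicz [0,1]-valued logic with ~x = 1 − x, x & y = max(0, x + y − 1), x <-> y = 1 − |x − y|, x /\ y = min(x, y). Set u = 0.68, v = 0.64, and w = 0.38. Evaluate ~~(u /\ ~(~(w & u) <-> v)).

w & u = max(0, 0.38 + 0.68 − 1) = max(0, 0.06) = 0.06
~(w & u) = 1 − 0.06 = 0.94
~(w & u) <-> v = 1 − |0.94 − 0.64| = 1 − 0.30 = 0.70
~(~(w & u) <-> v) = 1 − 0.70 = 0.30
u /\ ~(~(w & u) <-> v) = min(0.68, 0.30) = 0.30
~(u /\ ~(~(w & u) <-> v)) = 1 − 0.30 = 0.70
~~(u /\ ~(~(w & u) <-> v)) = 1 − 0.70 = 0.30

0.30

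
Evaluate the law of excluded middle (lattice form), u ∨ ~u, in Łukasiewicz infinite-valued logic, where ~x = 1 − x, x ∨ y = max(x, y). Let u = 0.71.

0.71

~u = 1 − 0.71 = 0.29
u ∨ ~u = max(0.71, 0.29) = 0.71
(The value 0.71 < 1 shows this instance is not satisfied; not a Ł∞-tautology — its value is max(a, 1−a).)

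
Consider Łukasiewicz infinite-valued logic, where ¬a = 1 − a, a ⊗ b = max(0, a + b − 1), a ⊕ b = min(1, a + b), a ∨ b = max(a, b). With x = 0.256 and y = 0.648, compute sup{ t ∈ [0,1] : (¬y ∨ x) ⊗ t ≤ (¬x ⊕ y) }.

¬y = 1 − 0.648 = 0.352
¬y ∨ x = max(0.352, 0.256) = 0.352
So the left factor is ¬y ∨ x = 0.352.
¬x = 1 − 0.256 = 0.744
¬x ⊕ y = min(1, 0.744 + 0.648) = min(1, 1.392) = 1.000
So the right-hand bound is ¬x ⊕ y = 1.000.
The residuum of the Łukasiewicz t-norm gives the supremum: min(1, 1 − 0.352 + 1.000).
1 − 0.352 + 1.000 = 1.648, so t = min(1, 1.648) = 1.000.
Check: 0.352 ⊗ 1.000 = max(0, 0.352) = 0.352 ≤ 1.000.

1.000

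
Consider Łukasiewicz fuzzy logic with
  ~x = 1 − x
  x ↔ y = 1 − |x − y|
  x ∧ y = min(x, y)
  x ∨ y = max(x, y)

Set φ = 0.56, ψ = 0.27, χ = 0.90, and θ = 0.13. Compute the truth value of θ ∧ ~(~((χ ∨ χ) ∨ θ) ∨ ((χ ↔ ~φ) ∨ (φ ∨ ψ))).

χ ∨ χ = max(0.90, 0.90) = 0.90
(χ ∨ χ) ∨ θ = max(0.90, 0.13) = 0.90
~((χ ∨ χ) ∨ θ) = 1 − 0.90 = 0.10
~φ = 1 − 0.56 = 0.44
χ ↔ ~φ = 1 − |0.90 − 0.44| = 1 − 0.46 = 0.54
φ ∨ ψ = max(0.56, 0.27) = 0.56
(χ ↔ ~φ) ∨ (φ ∨ ψ) = max(0.54, 0.56) = 0.56
~((χ ∨ χ) ∨ θ) ∨ ((χ ↔ ~φ) ∨ (φ ∨ ψ)) = max(0.10, 0.56) = 0.56
~(~((χ ∨ χ) ∨ θ) ∨ ((χ ↔ ~φ) ∨ (φ ∨ ψ))) = 1 − 0.56 = 0.44
θ ∧ ~(~((χ ∨ χ) ∨ θ) ∨ ((χ ↔ ~φ) ∨ (φ ∨ ψ))) = min(0.13, 0.44) = 0.13

0.13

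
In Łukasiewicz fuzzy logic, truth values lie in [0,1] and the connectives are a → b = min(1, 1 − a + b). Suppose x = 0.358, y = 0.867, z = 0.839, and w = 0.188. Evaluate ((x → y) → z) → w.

0.349

x → y = min(1, 1 − 0.358 + 0.867) = min(1, 1.509) = 1.000
(x → y) → z = min(1, 1 − 1.000 + 0.839) = min(1, 0.839) = 0.839
((x → y) → z) → w = min(1, 1 − 0.839 + 0.188) = min(1, 0.349) = 0.349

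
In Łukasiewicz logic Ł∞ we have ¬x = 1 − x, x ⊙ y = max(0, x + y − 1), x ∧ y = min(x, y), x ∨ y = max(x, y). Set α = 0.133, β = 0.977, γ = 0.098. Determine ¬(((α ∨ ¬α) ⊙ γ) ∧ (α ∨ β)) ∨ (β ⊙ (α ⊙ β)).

¬α = 1 − 0.133 = 0.867
α ∨ ¬α = max(0.133, 0.867) = 0.867
(α ∨ ¬α) ⊙ γ = max(0, 0.867 + 0.098 − 1) = max(0, -0.035) = 0.000
α ∨ β = max(0.133, 0.977) = 0.977
((α ∨ ¬α) ⊙ γ) ∧ (α ∨ β) = min(0.000, 0.977) = 0.000
¬(((α ∨ ¬α) ⊙ γ) ∧ (α ∨ β)) = 1 − 0.000 = 1.000
α ⊙ β = max(0, 0.133 + 0.977 − 1) = max(0, 0.110) = 0.110
β ⊙ (α ⊙ β) = max(0, 0.977 + 0.110 − 1) = max(0, 0.087) = 0.087
¬(((α ∨ ¬α) ⊙ γ) ∧ (α ∨ β)) ∨ (β ⊙ (α ⊙ β)) = max(1.000, 0.087) = 1.000

1.000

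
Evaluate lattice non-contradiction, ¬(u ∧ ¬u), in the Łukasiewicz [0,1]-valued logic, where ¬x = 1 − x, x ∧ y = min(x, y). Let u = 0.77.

¬u = 1 − 0.77 = 0.23
u ∧ ¬u = min(0.77, 0.23) = 0.23
¬(u ∧ ¬u) = 1 − 0.23 = 0.77
(The value 0.77 < 1 shows this instance is not satisfied; not a Ł∞-tautology — its value is 1 − min(a, 1−a).)

0.77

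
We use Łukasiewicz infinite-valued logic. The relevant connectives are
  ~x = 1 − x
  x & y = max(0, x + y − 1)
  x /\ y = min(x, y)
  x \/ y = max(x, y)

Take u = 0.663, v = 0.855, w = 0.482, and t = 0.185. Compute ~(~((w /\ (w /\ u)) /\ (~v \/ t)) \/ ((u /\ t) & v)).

0.185

w /\ u = min(0.482, 0.663) = 0.482
w /\ (w /\ u) = min(0.482, 0.482) = 0.482
~v = 1 − 0.855 = 0.145
~v \/ t = max(0.145, 0.185) = 0.185
(w /\ (w /\ u)) /\ (~v \/ t) = min(0.482, 0.185) = 0.185
~((w /\ (w /\ u)) /\ (~v \/ t)) = 1 − 0.185 = 0.815
u /\ t = min(0.663, 0.185) = 0.185
(u /\ t) & v = max(0, 0.185 + 0.855 − 1) = max(0, 0.040) = 0.040
~((w /\ (w /\ u)) /\ (~v \/ t)) \/ ((u /\ t) & v) = max(0.815, 0.040) = 0.815
~(~((w /\ (w /\ u)) /\ (~v \/ t)) \/ ((u /\ t) & v)) = 1 − 0.815 = 0.185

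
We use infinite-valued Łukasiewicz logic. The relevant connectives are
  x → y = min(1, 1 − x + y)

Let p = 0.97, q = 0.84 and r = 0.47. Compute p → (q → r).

q → r = min(1, 1 − 0.84 + 0.47) = min(1, 0.63) = 0.63
p → (q → r) = min(1, 1 − 0.97 + 0.63) = min(1, 0.66) = 0.66

0.66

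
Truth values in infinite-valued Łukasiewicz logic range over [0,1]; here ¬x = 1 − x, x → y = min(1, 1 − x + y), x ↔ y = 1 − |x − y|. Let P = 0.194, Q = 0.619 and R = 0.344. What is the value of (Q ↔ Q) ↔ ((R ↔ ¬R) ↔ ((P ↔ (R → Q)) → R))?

0.688

Q ↔ Q = 1 − |0.619 − 0.619| = 1 − 0.000 = 1.000
¬R = 1 − 0.344 = 0.656
R ↔ ¬R = 1 − |0.344 − 0.656| = 1 − 0.312 = 0.688
R → Q = min(1, 1 − 0.344 + 0.619) = min(1, 1.275) = 1.000
P ↔ (R → Q) = 1 − |0.194 − 1.000| = 1 − 0.806 = 0.194
(P ↔ (R → Q)) → R = min(1, 1 − 0.194 + 0.344) = min(1, 1.150) = 1.000
(R ↔ ¬R) ↔ ((P ↔ (R → Q)) → R) = 1 − |0.688 − 1.000| = 1 − 0.312 = 0.688
(Q ↔ Q) ↔ ((R ↔ ¬R) ↔ ((P ↔ (R → Q)) → R)) = 1 − |1.000 − 0.688| = 1 − 0.312 = 0.688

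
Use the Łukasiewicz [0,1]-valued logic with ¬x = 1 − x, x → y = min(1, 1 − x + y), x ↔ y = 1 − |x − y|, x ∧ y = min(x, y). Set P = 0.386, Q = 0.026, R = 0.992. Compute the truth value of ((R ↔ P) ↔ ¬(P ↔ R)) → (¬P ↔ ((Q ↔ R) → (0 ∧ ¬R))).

R ↔ P = 1 − |0.992 − 0.386| = 1 − 0.606 = 0.394
P ↔ R = 1 − |0.386 − 0.992| = 1 − 0.606 = 0.394
¬(P ↔ R) = 1 − 0.394 = 0.606
(R ↔ P) ↔ ¬(P ↔ R) = 1 − |0.394 − 0.606| = 1 − 0.212 = 0.788
¬P = 1 − 0.386 = 0.614
Q ↔ R = 1 − |0.026 − 0.992| = 1 − 0.966 = 0.034
¬R = 1 − 0.992 = 0.008
0 ∧ ¬R = min(0.000, 0.008) = 0.000
(Q ↔ R) → (0 ∧ ¬R) = min(1, 1 − 0.034 + 0.000) = min(1, 0.966) = 0.966
¬P ↔ ((Q ↔ R) → (0 ∧ ¬R)) = 1 − |0.614 − 0.966| = 1 − 0.352 = 0.648
((R ↔ P) ↔ ¬(P ↔ R)) → (¬P ↔ ((Q ↔ R) → (0 ∧ ¬R))) = min(1, 1 − 0.788 + 0.648) = min(1, 0.860) = 0.860

0.860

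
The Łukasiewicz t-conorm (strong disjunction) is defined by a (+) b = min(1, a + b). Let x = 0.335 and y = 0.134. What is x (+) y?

x (+) y = min(1, 0.335 + 0.134) = min(1, 0.469) = 0.469
For comparison, the Gödel t-conorm max(a, b) would give 0.335.

0.469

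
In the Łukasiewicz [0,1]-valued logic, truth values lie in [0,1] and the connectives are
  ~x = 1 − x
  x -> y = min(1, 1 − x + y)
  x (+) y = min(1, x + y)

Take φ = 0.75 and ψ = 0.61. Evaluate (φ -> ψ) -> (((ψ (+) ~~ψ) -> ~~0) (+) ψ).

φ -> ψ = min(1, 1 − 0.75 + 0.61) = min(1, 0.86) = 0.86
~ψ = 1 − 0.61 = 0.39
~~ψ = 1 − 0.39 = 0.61
ψ (+) ~~ψ = min(1, 0.61 + 0.61) = min(1, 1.22) = 1.00
~0 = 1 − 0.00 = 1.00
~~0 = 1 − 1.00 = 0.00
(ψ (+) ~~ψ) -> ~~0 = min(1, 1 − 1.00 + 0.00) = min(1, 0.00) = 0.00
((ψ (+) ~~ψ) -> ~~0) (+) ψ = min(1, 0.00 + 0.61) = min(1, 0.61) = 0.61
(φ -> ψ) -> (((ψ (+) ~~ψ) -> ~~0) (+) ψ) = min(1, 1 − 0.86 + 0.61) = min(1, 0.75) = 0.75

0.75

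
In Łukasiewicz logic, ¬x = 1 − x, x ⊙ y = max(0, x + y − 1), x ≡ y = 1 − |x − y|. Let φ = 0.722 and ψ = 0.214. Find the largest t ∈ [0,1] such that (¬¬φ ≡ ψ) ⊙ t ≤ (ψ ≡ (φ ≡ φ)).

¬φ = 1 − 0.722 = 0.278
¬¬φ = 1 − 0.278 = 0.722
¬¬φ ≡ ψ = 1 − |0.722 − 0.214| = 1 − 0.508 = 0.492
So the left factor is ¬¬φ ≡ ψ = 0.492.
φ ≡ φ = 1 − |0.722 − 0.722| = 1 − 0.000 = 1.000
ψ ≡ (φ ≡ φ) = 1 − |0.214 − 1.000| = 1 − 0.786 = 0.214
So the right-hand bound is ψ ≡ (φ ≡ φ) = 0.214.
The residuum of the Łukasiewicz t-norm gives the supremum: min(1, 1 − 0.492 + 0.214).
1 − 0.492 + 0.214 = 0.722, so t = min(1, 0.722) = 0.722.
Check: 0.492 ⊙ 0.722 = max(0, 0.214) = 0.214 ≤ 0.214.

0.722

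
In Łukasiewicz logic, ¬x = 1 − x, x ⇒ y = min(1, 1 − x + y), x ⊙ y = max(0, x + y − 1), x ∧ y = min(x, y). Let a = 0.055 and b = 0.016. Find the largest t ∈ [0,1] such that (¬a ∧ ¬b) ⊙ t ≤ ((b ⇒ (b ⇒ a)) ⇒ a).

0.110

¬a = 1 − 0.055 = 0.945
¬b = 1 − 0.016 = 0.984
¬a ∧ ¬b = min(0.945, 0.984) = 0.945
So the left factor is ¬a ∧ ¬b = 0.945.
b ⇒ a = min(1, 1 − 0.016 + 0.055) = min(1, 1.039) = 1.000
b ⇒ (b ⇒ a) = min(1, 1 − 0.016 + 1.000) = min(1, 1.984) = 1.000
(b ⇒ (b ⇒ a)) ⇒ a = min(1, 1 − 1.000 + 0.055) = min(1, 0.055) = 0.055
So the right-hand bound is (b ⇒ (b ⇒ a)) ⇒ a = 0.055.
The residuum of the Łukasiewicz t-norm gives the supremum: min(1, 1 − 0.945 + 0.055).
1 − 0.945 + 0.055 = 0.110, so t = min(1, 0.110) = 0.110.
Check: 0.945 ⊙ 0.110 = max(0, 0.055) = 0.055 ≤ 0.055.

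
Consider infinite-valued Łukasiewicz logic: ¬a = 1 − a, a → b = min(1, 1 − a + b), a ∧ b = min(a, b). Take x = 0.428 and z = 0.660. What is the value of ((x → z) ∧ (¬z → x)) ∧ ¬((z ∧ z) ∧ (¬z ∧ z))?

0.660

x → z = min(1, 1 − 0.428 + 0.660) = min(1, 1.232) = 1.000
¬z = 1 − 0.660 = 0.340
¬z → x = min(1, 1 − 0.340 + 0.428) = min(1, 1.088) = 1.000
(x → z) ∧ (¬z → x) = min(1.000, 1.000) = 1.000
z ∧ z = min(0.660, 0.660) = 0.660
¬z ∧ z = min(0.340, 0.660) = 0.340
(z ∧ z) ∧ (¬z ∧ z) = min(0.660, 0.340) = 0.340
¬((z ∧ z) ∧ (¬z ∧ z)) = 1 − 0.340 = 0.660
((x → z) ∧ (¬z → x)) ∧ ¬((z ∧ z) ∧ (¬z ∧ z)) = min(1.000, 0.660) = 0.660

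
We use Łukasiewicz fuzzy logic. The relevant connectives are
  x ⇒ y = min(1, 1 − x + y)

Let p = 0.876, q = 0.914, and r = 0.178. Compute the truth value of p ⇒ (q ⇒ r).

0.388

q ⇒ r = min(1, 1 − 0.914 + 0.178) = min(1, 0.264) = 0.264
p ⇒ (q ⇒ r) = min(1, 1 − 0.876 + 0.264) = min(1, 0.388) = 0.388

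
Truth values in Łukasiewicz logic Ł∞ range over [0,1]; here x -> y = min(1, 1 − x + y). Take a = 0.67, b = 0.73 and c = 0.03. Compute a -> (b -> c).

0.63

b -> c = min(1, 1 − 0.73 + 0.03) = min(1, 0.30) = 0.30
a -> (b -> c) = min(1, 1 − 0.67 + 0.30) = min(1, 0.63) = 0.63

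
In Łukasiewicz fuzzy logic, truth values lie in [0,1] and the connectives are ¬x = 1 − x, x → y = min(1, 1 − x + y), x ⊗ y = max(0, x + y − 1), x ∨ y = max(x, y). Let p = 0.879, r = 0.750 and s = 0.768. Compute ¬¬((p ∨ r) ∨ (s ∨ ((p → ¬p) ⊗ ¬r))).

p ∨ r = max(0.879, 0.750) = 0.879
¬p = 1 − 0.879 = 0.121
p → ¬p = min(1, 1 − 0.879 + 0.121) = min(1, 0.242) = 0.242
¬r = 1 − 0.750 = 0.250
(p → ¬p) ⊗ ¬r = max(0, 0.242 + 0.250 − 1) = max(0, -0.508) = 0.000
s ∨ ((p → ¬p) ⊗ ¬r) = max(0.768, 0.000) = 0.768
(p ∨ r) ∨ (s ∨ ((p → ¬p) ⊗ ¬r)) = max(0.879, 0.768) = 0.879
¬((p ∨ r) ∨ (s ∨ ((p → ¬p) ⊗ ¬r))) = 1 − 0.879 = 0.121
¬¬((p ∨ r) ∨ (s ∨ ((p → ¬p) ⊗ ¬r))) = 1 − 0.121 = 0.879

0.879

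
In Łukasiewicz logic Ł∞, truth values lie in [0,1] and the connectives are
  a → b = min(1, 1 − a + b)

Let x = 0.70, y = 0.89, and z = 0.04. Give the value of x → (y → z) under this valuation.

0.45

y → z = min(1, 1 − 0.89 + 0.04) = min(1, 0.15) = 0.15
x → (y → z) = min(1, 1 − 0.70 + 0.15) = min(1, 0.45) = 0.45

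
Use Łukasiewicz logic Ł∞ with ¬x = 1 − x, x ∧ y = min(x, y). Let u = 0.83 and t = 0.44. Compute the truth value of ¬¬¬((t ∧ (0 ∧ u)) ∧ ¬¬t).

0 ∧ u = min(0.00, 0.83) = 0.00
t ∧ (0 ∧ u) = min(0.44, 0.00) = 0.00
¬t = 1 − 0.44 = 0.56
¬¬t = 1 − 0.56 = 0.44
(t ∧ (0 ∧ u)) ∧ ¬¬t = min(0.00, 0.44) = 0.00
¬((t ∧ (0 ∧ u)) ∧ ¬¬t) = 1 − 0.00 = 1.00
¬¬((t ∧ (0 ∧ u)) ∧ ¬¬t) = 1 − 1.00 = 0.00
¬¬¬((t ∧ (0 ∧ u)) ∧ ¬¬t) = 1 − 0.00 = 1.00

1.00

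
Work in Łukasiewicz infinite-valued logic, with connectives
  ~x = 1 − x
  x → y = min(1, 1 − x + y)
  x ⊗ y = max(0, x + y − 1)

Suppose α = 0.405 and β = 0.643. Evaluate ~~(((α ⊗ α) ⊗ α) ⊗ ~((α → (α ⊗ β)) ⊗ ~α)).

α ⊗ α = max(0, 0.405 + 0.405 − 1) = max(0, -0.190) = 0.000
(α ⊗ α) ⊗ α = max(0, 0.000 + 0.405 − 1) = max(0, -0.595) = 0.000
α ⊗ β = max(0, 0.405 + 0.643 − 1) = max(0, 0.048) = 0.048
α → (α ⊗ β) = min(1, 1 − 0.405 + 0.048) = min(1, 0.643) = 0.643
~α = 1 − 0.405 = 0.595
(α → (α ⊗ β)) ⊗ ~α = max(0, 0.643 + 0.595 − 1) = max(0, 0.238) = 0.238
~((α → (α ⊗ β)) ⊗ ~α) = 1 − 0.238 = 0.762
((α ⊗ α) ⊗ α) ⊗ ~((α → (α ⊗ β)) ⊗ ~α) = max(0, 0.000 + 0.762 − 1) = max(0, -0.238) = 0.000
~(((α ⊗ α) ⊗ α) ⊗ ~((α → (α ⊗ β)) ⊗ ~α)) = 1 − 0.000 = 1.000
~~(((α ⊗ α) ⊗ α) ⊗ ~((α → (α ⊗ β)) ⊗ ~α)) = 1 − 1.000 = 0.000

0.000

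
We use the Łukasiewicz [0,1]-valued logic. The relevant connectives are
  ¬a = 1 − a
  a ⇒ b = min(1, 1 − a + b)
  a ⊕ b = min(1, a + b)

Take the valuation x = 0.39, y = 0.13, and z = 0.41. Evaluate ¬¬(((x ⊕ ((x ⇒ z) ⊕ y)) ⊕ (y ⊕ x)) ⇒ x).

x ⇒ z = min(1, 1 − 0.39 + 0.41) = min(1, 1.02) = 1.00
(x ⇒ z) ⊕ y = min(1, 1.00 + 0.13) = min(1, 1.13) = 1.00
x ⊕ ((x ⇒ z) ⊕ y) = min(1, 0.39 + 1.00) = min(1, 1.39) = 1.00
y ⊕ x = min(1, 0.13 + 0.39) = min(1, 0.52) = 0.52
(x ⊕ ((x ⇒ z) ⊕ y)) ⊕ (y ⊕ x) = min(1, 1.00 + 0.52) = min(1, 1.52) = 1.00
((x ⊕ ((x ⇒ z) ⊕ y)) ⊕ (y ⊕ x)) ⇒ x = min(1, 1 − 1.00 + 0.39) = min(1, 0.39) = 0.39
¬(((x ⊕ ((x ⇒ z) ⊕ y)) ⊕ (y ⊕ x)) ⇒ x) = 1 − 0.39 = 0.61
¬¬(((x ⊕ ((x ⇒ z) ⊕ y)) ⊕ (y ⊕ x)) ⇒ x) = 1 − 0.61 = 0.39

0.39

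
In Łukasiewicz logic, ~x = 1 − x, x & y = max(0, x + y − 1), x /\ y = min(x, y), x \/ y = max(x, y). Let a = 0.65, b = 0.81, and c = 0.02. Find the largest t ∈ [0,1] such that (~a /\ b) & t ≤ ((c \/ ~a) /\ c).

0.67

~a = 1 − 0.65 = 0.35
~a /\ b = min(0.35, 0.81) = 0.35
So the left factor is ~a /\ b = 0.35.
c \/ ~a = max(0.02, 0.35) = 0.35
(c \/ ~a) /\ c = min(0.35, 0.02) = 0.02
So the right-hand bound is (c \/ ~a) /\ c = 0.02.
The residuum of the Łukasiewicz t-norm gives the supremum: min(1, 1 − 0.35 + 0.02).
1 − 0.35 + 0.02 = 0.67, so t = min(1, 0.67) = 0.67.
Check: 0.35 & 0.67 = max(0, 0.02) = 0.02 ≤ 0.02.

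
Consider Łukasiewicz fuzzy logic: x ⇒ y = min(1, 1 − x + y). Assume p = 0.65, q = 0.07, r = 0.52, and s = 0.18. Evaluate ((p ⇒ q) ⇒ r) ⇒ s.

p ⇒ q = min(1, 1 − 0.65 + 0.07) = min(1, 0.42) = 0.42
(p ⇒ q) ⇒ r = min(1, 1 − 0.42 + 0.52) = min(1, 1.10) = 1.00
((p ⇒ q) ⇒ r) ⇒ s = min(1, 1 − 1.00 + 0.18) = min(1, 0.18) = 0.18

0.18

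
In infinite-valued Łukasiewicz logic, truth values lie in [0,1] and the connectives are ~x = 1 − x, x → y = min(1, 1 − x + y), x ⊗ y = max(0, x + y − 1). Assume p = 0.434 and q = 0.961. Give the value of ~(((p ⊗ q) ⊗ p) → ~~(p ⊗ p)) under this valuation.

0.000

p ⊗ q = max(0, 0.434 + 0.961 − 1) = max(0, 0.395) = 0.395
(p ⊗ q) ⊗ p = max(0, 0.395 + 0.434 − 1) = max(0, -0.171) = 0.000
p ⊗ p = max(0, 0.434 + 0.434 − 1) = max(0, -0.132) = 0.000
~(p ⊗ p) = 1 − 0.000 = 1.000
~~(p ⊗ p) = 1 − 1.000 = 0.000
((p ⊗ q) ⊗ p) → ~~(p ⊗ p) = min(1, 1 − 0.000 + 0.000) = min(1, 1.000) = 1.000
~(((p ⊗ q) ⊗ p) → ~~(p ⊗ p)) = 1 − 1.000 = 0.000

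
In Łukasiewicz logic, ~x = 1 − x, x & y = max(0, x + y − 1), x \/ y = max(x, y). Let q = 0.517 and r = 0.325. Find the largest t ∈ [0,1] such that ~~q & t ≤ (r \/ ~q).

~q = 1 − 0.517 = 0.483
~~q = 1 − 0.483 = 0.517
So the left factor is ~~q = 0.517.
r \/ ~q = max(0.325, 0.483) = 0.483
So the right-hand bound is r \/ ~q = 0.483.
The residuum of the Łukasiewicz t-norm gives the supremum: min(1, 1 − 0.517 + 0.483).
1 − 0.517 + 0.483 = 0.966, so t = min(1, 0.966) = 0.966.
Check: 0.517 & 0.966 = max(0, 0.483) = 0.483 ≤ 0.483.

0.966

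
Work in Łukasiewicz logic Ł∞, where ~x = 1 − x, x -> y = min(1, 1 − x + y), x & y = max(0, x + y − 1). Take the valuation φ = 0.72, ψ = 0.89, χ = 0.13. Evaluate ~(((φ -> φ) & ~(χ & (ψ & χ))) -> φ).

φ -> φ = min(1, 1 − 0.72 + 0.72) = min(1, 1.00) = 1.00
ψ & χ = max(0, 0.89 + 0.13 − 1) = max(0, 0.02) = 0.02
χ & (ψ & χ) = max(0, 0.13 + 0.02 − 1) = max(0, -0.85) = 0.00
~(χ & (ψ & χ)) = 1 − 0.00 = 1.00
(φ -> φ) & ~(χ & (ψ & χ)) = max(0, 1.00 + 1.00 − 1) = max(0, 1.00) = 1.00
((φ -> φ) & ~(χ & (ψ & χ))) -> φ = min(1, 1 − 1.00 + 0.72) = min(1, 0.72) = 0.72
~(((φ -> φ) & ~(χ & (ψ & χ))) -> φ) = 1 − 0.72 = 0.28

0.28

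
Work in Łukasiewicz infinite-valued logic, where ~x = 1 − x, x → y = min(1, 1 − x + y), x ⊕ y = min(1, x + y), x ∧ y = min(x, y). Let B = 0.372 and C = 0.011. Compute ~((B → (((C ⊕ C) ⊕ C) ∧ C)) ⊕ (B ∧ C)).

0.350

C ⊕ C = min(1, 0.011 + 0.011) = min(1, 0.022) = 0.022
(C ⊕ C) ⊕ C = min(1, 0.022 + 0.011) = min(1, 0.033) = 0.033
((C ⊕ C) ⊕ C) ∧ C = min(0.033, 0.011) = 0.011
B → (((C ⊕ C) ⊕ C) ∧ C) = min(1, 1 − 0.372 + 0.011) = min(1, 0.639) = 0.639
B ∧ C = min(0.372, 0.011) = 0.011
(B → (((C ⊕ C) ⊕ C) ∧ C)) ⊕ (B ∧ C) = min(1, 0.639 + 0.011) = min(1, 0.650) = 0.650
~((B → (((C ⊕ C) ⊕ C) ∧ C)) ⊕ (B ∧ C)) = 1 − 0.650 = 0.350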